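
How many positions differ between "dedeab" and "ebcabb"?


Comparing "dedeab" and "ebcabb" position by position:
  Position 0: 'd' vs 'e' => DIFFER
  Position 1: 'e' vs 'b' => DIFFER
  Position 2: 'd' vs 'c' => DIFFER
  Position 3: 'e' vs 'a' => DIFFER
  Position 4: 'a' vs 'b' => DIFFER
  Position 5: 'b' vs 'b' => same
Positions that differ: 5

5


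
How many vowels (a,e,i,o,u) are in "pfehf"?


Input: pfehf
Checking each character:
  'p' at position 0: consonant
  'f' at position 1: consonant
  'e' at position 2: vowel (running total: 1)
  'h' at position 3: consonant
  'f' at position 4: consonant
Total vowels: 1

1


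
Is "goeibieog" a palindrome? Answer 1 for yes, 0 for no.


Input: goeibieog
Reversed: goeibieog
  Compare pos 0 ('g') with pos 8 ('g'): match
  Compare pos 1 ('o') with pos 7 ('o'): match
  Compare pos 2 ('e') with pos 6 ('e'): match
  Compare pos 3 ('i') with pos 5 ('i'): match
Result: palindrome

1


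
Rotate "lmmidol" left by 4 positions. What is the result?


Input: "lmmidol", rotate left by 4
First 4 characters: "lmmi"
Remaining characters: "dol"
Concatenate remaining + first: "dol" + "lmmi" = "dollmmi"

dollmmi


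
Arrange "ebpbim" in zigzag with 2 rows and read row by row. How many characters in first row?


Zigzag "ebpbim" into 2 rows:
Placing characters:
  'e' => row 0
  'b' => row 1
  'p' => row 0
  'b' => row 1
  'i' => row 0
  'm' => row 1
Rows:
  Row 0: "epi"
  Row 1: "bbm"
First row length: 3

3


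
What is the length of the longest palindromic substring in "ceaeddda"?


Input: "ceaeddda"
Checking substrings for palindromes:
  [1:4] "eae" (len 3) => palindrome
  [4:7] "ddd" (len 3) => palindrome
  [4:6] "dd" (len 2) => palindrome
  [5:7] "dd" (len 2) => palindrome
Longest palindromic substring: "eae" with length 3

3


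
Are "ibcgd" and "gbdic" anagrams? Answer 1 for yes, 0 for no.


Strings: "ibcgd", "gbdic"
Sorted first:  bcdgi
Sorted second: bcdgi
Sorted forms match => anagrams

1


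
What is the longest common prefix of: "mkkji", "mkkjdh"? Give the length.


Words: mkkji, mkkjdh
  Position 0: all 'm' => match
  Position 1: all 'k' => match
  Position 2: all 'k' => match
  Position 3: all 'j' => match
  Position 4: ('i', 'd') => mismatch, stop
LCP = "mkkj" (length 4)

4


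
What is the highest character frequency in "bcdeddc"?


Input: bcdeddc
Character counts:
  'b': 1
  'c': 2
  'd': 3
  'e': 1
Maximum frequency: 3

3


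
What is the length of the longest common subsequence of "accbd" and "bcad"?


LCS of "accbd" and "bcad"
DP table:
           b    c    a    d
      0    0    0    0    0
  a   0    0    0    1    1
  c   0    0    1    1    1
  c   0    0    1    1    1
  b   0    1    1    1    1
  d   0    1    1    1    2
LCS length = dp[5][4] = 2

2


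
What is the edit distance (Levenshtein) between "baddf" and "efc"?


Computing edit distance: "baddf" -> "efc"
DP table:
           e    f    c
      0    1    2    3
  b   1    1    2    3
  a   2    2    2    3
  d   3    3    3    3
  d   4    4    4    4
  f   5    5    4    5
Edit distance = dp[5][3] = 5

5


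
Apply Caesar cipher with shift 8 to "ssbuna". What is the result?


Caesar cipher: shift "ssbuna" by 8
  's' (pos 18) + 8 = pos 0 = 'a'
  's' (pos 18) + 8 = pos 0 = 'a'
  'b' (pos 1) + 8 = pos 9 = 'j'
  'u' (pos 20) + 8 = pos 2 = 'c'
  'n' (pos 13) + 8 = pos 21 = 'v'
  'a' (pos 0) + 8 = pos 8 = 'i'
Result: aajcvi

aajcvi


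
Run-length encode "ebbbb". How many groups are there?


Input: ebbbb
Scanning for consecutive runs:
  Group 1: 'e' x 1 (positions 0-0)
  Group 2: 'b' x 4 (positions 1-4)
Total groups: 2

2


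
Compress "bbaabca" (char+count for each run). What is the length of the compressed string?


Input: bbaabca
Runs:
  'b' x 2 => "b2"
  'a' x 2 => "a2"
  'b' x 1 => "b1"
  'c' x 1 => "c1"
  'a' x 1 => "a1"
Compressed: "b2a2b1c1a1"
Compressed length: 10

10


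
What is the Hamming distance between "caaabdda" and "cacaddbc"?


Comparing "caaabdda" and "cacaddbc" position by position:
  Position 0: 'c' vs 'c' => same
  Position 1: 'a' vs 'a' => same
  Position 2: 'a' vs 'c' => differ
  Position 3: 'a' vs 'a' => same
  Position 4: 'b' vs 'd' => differ
  Position 5: 'd' vs 'd' => same
  Position 6: 'd' vs 'b' => differ
  Position 7: 'a' vs 'c' => differ
Total differences (Hamming distance): 4

4


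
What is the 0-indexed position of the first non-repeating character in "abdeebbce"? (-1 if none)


Input: abdeebbce
Character frequencies:
  'a': 1
  'b': 3
  'c': 1
  'd': 1
  'e': 3
Scanning left to right for freq == 1:
  Position 0 ('a'): unique! => answer = 0

0


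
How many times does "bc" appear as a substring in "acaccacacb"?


Searching for "bc" in "acaccacacb"
Scanning each position:
  Position 0: "ac" => no
  Position 1: "ca" => no
  Position 2: "ac" => no
  Position 3: "cc" => no
  Position 4: "ca" => no
  Position 5: "ac" => no
  Position 6: "ca" => no
  Position 7: "ac" => no
  Position 8: "cb" => no
Total occurrences: 0

0


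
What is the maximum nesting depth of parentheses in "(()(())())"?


Input: "(()(())())"
Tracking depth:
  Position 0 '(': depth becomes 1
  Position 1 '(': depth becomes 2
  Position 2 ')': depth becomes 1
  Position 3 '(': depth becomes 2
  Position 4 '(': depth becomes 3
  Position 5 ')': depth becomes 2
  Position 6 ')': depth becomes 1
  Position 7 '(': depth becomes 2
  Position 8 ')': depth becomes 1
  Position 9 ')': depth becomes 0
Maximum depth reached: 3

3


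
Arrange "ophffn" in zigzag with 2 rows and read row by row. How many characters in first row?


Zigzag "ophffn" into 2 rows:
Placing characters:
  'o' => row 0
  'p' => row 1
  'h' => row 0
  'f' => row 1
  'f' => row 0
  'n' => row 1
Rows:
  Row 0: "ohf"
  Row 1: "pfn"
First row length: 3

3


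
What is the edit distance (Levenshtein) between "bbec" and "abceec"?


Computing edit distance: "bbec" -> "abceec"
DP table:
           a    b    c    e    e    c
      0    1    2    3    4    5    6
  b   1    1    1    2    3    4    5
  b   2    2    1    2    3    4    5
  e   3    3    2    2    2    3    4
  c   4    4    3    2    3    3    3
Edit distance = dp[4][6] = 3

3


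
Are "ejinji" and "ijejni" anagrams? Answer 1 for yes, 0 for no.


Strings: "ejinji", "ijejni"
Sorted first:  eiijjn
Sorted second: eiijjn
Sorted forms match => anagrams

1


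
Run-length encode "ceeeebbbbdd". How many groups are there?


Input: ceeeebbbbdd
Scanning for consecutive runs:
  Group 1: 'c' x 1 (positions 0-0)
  Group 2: 'e' x 4 (positions 1-4)
  Group 3: 'b' x 4 (positions 5-8)
  Group 4: 'd' x 2 (positions 9-10)
Total groups: 4

4


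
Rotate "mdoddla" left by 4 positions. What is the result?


Input: "mdoddla", rotate left by 4
First 4 characters: "mdod"
Remaining characters: "dla"
Concatenate remaining + first: "dla" + "mdod" = "dlamdod"

dlamdod


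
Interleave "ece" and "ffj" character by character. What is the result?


Interleaving "ece" and "ffj":
  Position 0: 'e' from first, 'f' from second => "ef"
  Position 1: 'c' from first, 'f' from second => "cf"
  Position 2: 'e' from first, 'j' from second => "ej"
Result: efcfej

efcfej


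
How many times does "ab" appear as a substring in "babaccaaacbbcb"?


Searching for "ab" in "babaccaaacbbcb"
Scanning each position:
  Position 0: "ba" => no
  Position 1: "ab" => MATCH
  Position 2: "ba" => no
  Position 3: "ac" => no
  Position 4: "cc" => no
  Position 5: "ca" => no
  Position 6: "aa" => no
  Position 7: "aa" => no
  Position 8: "ac" => no
  Position 9: "cb" => no
  Position 10: "bb" => no
  Position 11: "bc" => no
  Position 12: "cb" => no
Total occurrences: 1

1


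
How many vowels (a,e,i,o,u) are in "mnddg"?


Input: mnddg
Checking each character:
  'm' at position 0: consonant
  'n' at position 1: consonant
  'd' at position 2: consonant
  'd' at position 3: consonant
  'g' at position 4: consonant
Total vowels: 0

0


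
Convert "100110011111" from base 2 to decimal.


Input: "100110011111" in base 2
Positional expansion:
  Digit '1' (value 1) x 2^11 = 2048
  Digit '0' (value 0) x 2^10 = 0
  Digit '0' (value 0) x 2^9 = 0
  Digit '1' (value 1) x 2^8 = 256
  Digit '1' (value 1) x 2^7 = 128
  Digit '0' (value 0) x 2^6 = 0
  Digit '0' (value 0) x 2^5 = 0
  Digit '1' (value 1) x 2^4 = 16
  Digit '1' (value 1) x 2^3 = 8
  Digit '1' (value 1) x 2^2 = 4
  Digit '1' (value 1) x 2^1 = 2
  Digit '1' (value 1) x 2^0 = 1
Sum = 2463

2463


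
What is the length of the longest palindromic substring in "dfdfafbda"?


Input: "dfdfafbda"
Checking substrings for palindromes:
  [0:3] "dfd" (len 3) => palindrome
  [1:4] "fdf" (len 3) => palindrome
  [3:6] "faf" (len 3) => palindrome
Longest palindromic substring: "dfd" with length 3

3


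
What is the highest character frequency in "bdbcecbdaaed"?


Input: bdbcecbdaaed
Character counts:
  'a': 2
  'b': 3
  'c': 2
  'd': 3
  'e': 2
Maximum frequency: 3

3


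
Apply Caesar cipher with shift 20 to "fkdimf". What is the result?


Caesar cipher: shift "fkdimf" by 20
  'f' (pos 5) + 20 = pos 25 = 'z'
  'k' (pos 10) + 20 = pos 4 = 'e'
  'd' (pos 3) + 20 = pos 23 = 'x'
  'i' (pos 8) + 20 = pos 2 = 'c'
  'm' (pos 12) + 20 = pos 6 = 'g'
  'f' (pos 5) + 20 = pos 25 = 'z'
Result: zexcgz

zexcgz


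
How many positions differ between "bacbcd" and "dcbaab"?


Comparing "bacbcd" and "dcbaab" position by position:
  Position 0: 'b' vs 'd' => DIFFER
  Position 1: 'a' vs 'c' => DIFFER
  Position 2: 'c' vs 'b' => DIFFER
  Position 3: 'b' vs 'a' => DIFFER
  Position 4: 'c' vs 'a' => DIFFER
  Position 5: 'd' vs 'b' => DIFFER
Positions that differ: 6

6


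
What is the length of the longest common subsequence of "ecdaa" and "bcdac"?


LCS of "ecdaa" and "bcdac"
DP table:
           b    c    d    a    c
      0    0    0    0    0    0
  e   0    0    0    0    0    0
  c   0    0    1    1    1    1
  d   0    0    1    2    2    2
  a   0    0    1    2    3    3
  a   0    0    1    2    3    3
LCS length = dp[5][5] = 3

3


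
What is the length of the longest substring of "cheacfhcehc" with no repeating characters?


Input: "cheacfhcehc"
Sliding window (track last position of each char):
  Position 0 ('c'): window [0,0] length 1 -- new best
  Position 1 ('h'): window [0,1] length 2 -- new best
  Position 2 ('e'): window [0,2] length 3 -- new best
  Position 3 ('a'): window [0,3] length 4 -- new best
  Position 4 ('c'): repeat (last at 0), move window start to 1
  Position 4 ('c'): window [1,4] length 4
  Position 5 ('f'): window [1,5] length 5 -- new best
  Position 6 ('h'): repeat (last at 1), move window start to 2
  Position 6 ('h'): window [2,6] length 5
  Position 7 ('c'): repeat (last at 4), move window start to 5
  Position 7 ('c'): window [5,7] length 3
  Position 8 ('e'): window [5,8] length 4
  Position 9 ('h'): repeat (last at 6), move window start to 7
  Position 9 ('h'): window [7,9] length 3
  Position 10 ('c'): repeat (last at 7), move window start to 8
  Position 10 ('c'): window [8,10] length 3
Longest substring with no repeats: "heacf" with length 5

5


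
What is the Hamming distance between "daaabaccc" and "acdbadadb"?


Comparing "daaabaccc" and "acdbadadb" position by position:
  Position 0: 'd' vs 'a' => differ
  Position 1: 'a' vs 'c' => differ
  Position 2: 'a' vs 'd' => differ
  Position 3: 'a' vs 'b' => differ
  Position 4: 'b' vs 'a' => differ
  Position 5: 'a' vs 'd' => differ
  Position 6: 'c' vs 'a' => differ
  Position 7: 'c' vs 'd' => differ
  Position 8: 'c' vs 'b' => differ
Total differences (Hamming distance): 9

9


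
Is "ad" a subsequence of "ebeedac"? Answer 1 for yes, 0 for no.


Check if "ad" is a subsequence of "ebeedac"
Greedy scan:
  Position 0 ('e'): no match needed
  Position 1 ('b'): no match needed
  Position 2 ('e'): no match needed
  Position 3 ('e'): no match needed
  Position 4 ('d'): no match needed
  Position 5 ('a'): matches sub[0] = 'a'
  Position 6 ('c'): no match needed
Only matched 1/2 characters => not a subsequence

0


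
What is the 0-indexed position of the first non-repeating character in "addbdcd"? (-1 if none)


Input: addbdcd
Character frequencies:
  'a': 1
  'b': 1
  'c': 1
  'd': 4
Scanning left to right for freq == 1:
  Position 0 ('a'): unique! => answer = 0

0


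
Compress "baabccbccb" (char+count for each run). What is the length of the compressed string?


Input: baabccbccb
Runs:
  'b' x 1 => "b1"
  'a' x 2 => "a2"
  'b' x 1 => "b1"
  'c' x 2 => "c2"
  'b' x 1 => "b1"
  'c' x 2 => "c2"
  'b' x 1 => "b1"
Compressed: "b1a2b1c2b1c2b1"
Compressed length: 14

14


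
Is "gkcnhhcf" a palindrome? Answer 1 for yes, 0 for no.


Input: gkcnhhcf
Reversed: fchhnckg
  Compare pos 0 ('g') with pos 7 ('f'): MISMATCH
  Compare pos 1 ('k') with pos 6 ('c'): MISMATCH
  Compare pos 2 ('c') with pos 5 ('h'): MISMATCH
  Compare pos 3 ('n') with pos 4 ('h'): MISMATCH
Result: not a palindrome

0


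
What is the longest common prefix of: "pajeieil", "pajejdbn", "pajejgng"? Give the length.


Words: pajeieil, pajejdbn, pajejgng
  Position 0: all 'p' => match
  Position 1: all 'a' => match
  Position 2: all 'j' => match
  Position 3: all 'e' => match
  Position 4: ('i', 'j', 'j') => mismatch, stop
LCP = "paje" (length 4)

4


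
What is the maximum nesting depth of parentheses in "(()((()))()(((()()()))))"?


Input: "(()((()))()(((()()()))))"
Tracking depth:
  Position 0 '(': depth becomes 1
  Position 1 '(': depth becomes 2
  Position 2 ')': depth becomes 1
  Position 3 '(': depth becomes 2
  Position 4 '(': depth becomes 3
  Position 5 '(': depth becomes 4
  Position 6 ')': depth becomes 3
  Position 7 ')': depth becomes 2
  Position 8 ')': depth becomes 1
  Position 9 '(': depth becomes 2
  Position 10 ')': depth becomes 1
  Position 11 '(': depth becomes 2
  Position 12 '(': depth becomes 3
  Position 13 '(': depth becomes 4
  Position 14 '(': depth becomes 5
  Position 15 ')': depth becomes 4
  Position 16 '(': depth becomes 5
  Position 17 ')': depth becomes 4
  Position 18 '(': depth becomes 5
  Position 19 ')': depth becomes 4
  Position 20 ')': depth becomes 3
  Position 21 ')': depth becomes 2
  Position 22 ')': depth becomes 1
  Position 23 ')': depth becomes 0
Maximum depth reached: 5

5


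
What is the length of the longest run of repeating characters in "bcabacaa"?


Input: "bcabacaa"
Scanning for longest run:
  Position 1 ('c'): new char, reset run to 1
  Position 2 ('a'): new char, reset run to 1
  Position 3 ('b'): new char, reset run to 1
  Position 4 ('a'): new char, reset run to 1
  Position 5 ('c'): new char, reset run to 1
  Position 6 ('a'): new char, reset run to 1
  Position 7 ('a'): continues run of 'a', length=2
Longest run: 'a' with length 2

2


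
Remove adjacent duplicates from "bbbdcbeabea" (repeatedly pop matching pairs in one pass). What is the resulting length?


Input: bbbdcbeabea
Stack-based adjacent duplicate removal:
  Read 'b': push. Stack: b
  Read 'b': matches stack top 'b' => pop. Stack: (empty)
  Read 'b': push. Stack: b
  Read 'd': push. Stack: bd
  Read 'c': push. Stack: bdc
  Read 'b': push. Stack: bdcb
  Read 'e': push. Stack: bdcbe
  Read 'a': push. Stack: bdcbea
  Read 'b': push. Stack: bdcbeab
  Read 'e': push. Stack: bdcbeabe
  Read 'a': push. Stack: bdcbeabea
Final stack: "bdcbeabea" (length 9)

9


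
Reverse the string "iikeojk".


Input: iikeojk
Reading characters right to left:
  Position 6: 'k'
  Position 5: 'j'
  Position 4: 'o'
  Position 3: 'e'
  Position 2: 'k'
  Position 1: 'i'
  Position 0: 'i'
Reversed: kjoekii

kjoekii


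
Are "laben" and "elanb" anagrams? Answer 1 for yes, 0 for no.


Strings: "laben", "elanb"
Sorted first:  abeln
Sorted second: abeln
Sorted forms match => anagrams

1


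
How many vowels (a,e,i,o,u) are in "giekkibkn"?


Input: giekkibkn
Checking each character:
  'g' at position 0: consonant
  'i' at position 1: vowel (running total: 1)
  'e' at position 2: vowel (running total: 2)
  'k' at position 3: consonant
  'k' at position 4: consonant
  'i' at position 5: vowel (running total: 3)
  'b' at position 6: consonant
  'k' at position 7: consonant
  'n' at position 8: consonant
Total vowels: 3

3


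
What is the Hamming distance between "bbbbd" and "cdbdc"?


Comparing "bbbbd" and "cdbdc" position by position:
  Position 0: 'b' vs 'c' => differ
  Position 1: 'b' vs 'd' => differ
  Position 2: 'b' vs 'b' => same
  Position 3: 'b' vs 'd' => differ
  Position 4: 'd' vs 'c' => differ
Total differences (Hamming distance): 4

4


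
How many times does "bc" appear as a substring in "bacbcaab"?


Searching for "bc" in "bacbcaab"
Scanning each position:
  Position 0: "ba" => no
  Position 1: "ac" => no
  Position 2: "cb" => no
  Position 3: "bc" => MATCH
  Position 4: "ca" => no
  Position 5: "aa" => no
  Position 6: "ab" => no
Total occurrences: 1

1


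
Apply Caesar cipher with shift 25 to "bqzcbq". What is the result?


Caesar cipher: shift "bqzcbq" by 25
  'b' (pos 1) + 25 = pos 0 = 'a'
  'q' (pos 16) + 25 = pos 15 = 'p'
  'z' (pos 25) + 25 = pos 24 = 'y'
  'c' (pos 2) + 25 = pos 1 = 'b'
  'b' (pos 1) + 25 = pos 0 = 'a'
  'q' (pos 16) + 25 = pos 15 = 'p'
Result: apybap

apybap


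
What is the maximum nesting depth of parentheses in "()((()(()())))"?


Input: "()((()(()())))"
Tracking depth:
  Position 0 '(': depth becomes 1
  Position 1 ')': depth becomes 0
  Position 2 '(': depth becomes 1
  Position 3 '(': depth becomes 2
  Position 4 '(': depth becomes 3
  Position 5 ')': depth becomes 2
  Position 6 '(': depth becomes 3
  Position 7 '(': depth becomes 4
  Position 8 ')': depth becomes 3
  Position 9 '(': depth becomes 4
  Position 10 ')': depth becomes 3
  Position 11 ')': depth becomes 2
  Position 12 ')': depth becomes 1
  Position 13 ')': depth becomes 0
Maximum depth reached: 4

4


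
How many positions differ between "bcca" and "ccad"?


Comparing "bcca" and "ccad" position by position:
  Position 0: 'b' vs 'c' => DIFFER
  Position 1: 'c' vs 'c' => same
  Position 2: 'c' vs 'a' => DIFFER
  Position 3: 'a' vs 'd' => DIFFER
Positions that differ: 3

3


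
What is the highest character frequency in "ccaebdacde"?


Input: ccaebdacde
Character counts:
  'a': 2
  'b': 1
  'c': 3
  'd': 2
  'e': 2
Maximum frequency: 3

3


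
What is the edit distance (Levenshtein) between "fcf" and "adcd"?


Computing edit distance: "fcf" -> "adcd"
DP table:
           a    d    c    d
      0    1    2    3    4
  f   1    1    2    3    4
  c   2    2    2    2    3
  f   3    3    3    3    3
Edit distance = dp[3][4] = 3

3


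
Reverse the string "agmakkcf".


Input: agmakkcf
Reading characters right to left:
  Position 7: 'f'
  Position 6: 'c'
  Position 5: 'k'
  Position 4: 'k'
  Position 3: 'a'
  Position 2: 'm'
  Position 1: 'g'
  Position 0: 'a'
Reversed: fckkamga

fckkamga


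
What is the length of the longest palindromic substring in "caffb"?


Input: "caffb"
Checking substrings for palindromes:
  [2:4] "ff" (len 2) => palindrome
Longest palindromic substring: "ff" with length 2

2


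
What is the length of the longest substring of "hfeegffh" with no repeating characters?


Input: "hfeegffh"
Sliding window (track last position of each char):
  Position 0 ('h'): window [0,0] length 1 -- new best
  Position 1 ('f'): window [0,1] length 2 -- new best
  Position 2 ('e'): window [0,2] length 3 -- new best
  Position 3 ('e'): repeat (last at 2), move window start to 3
  Position 3 ('e'): window [3,3] length 1
  Position 4 ('g'): window [3,4] length 2
  Position 5 ('f'): window [3,5] length 3
  Position 6 ('f'): repeat (last at 5), move window start to 6
  Position 6 ('f'): window [6,6] length 1
  Position 7 ('h'): window [6,7] length 2
Longest substring with no repeats: "hfe" with length 3

3


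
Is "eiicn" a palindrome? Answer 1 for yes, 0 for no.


Input: eiicn
Reversed: nciie
  Compare pos 0 ('e') with pos 4 ('n'): MISMATCH
  Compare pos 1 ('i') with pos 3 ('c'): MISMATCH
Result: not a palindrome

0


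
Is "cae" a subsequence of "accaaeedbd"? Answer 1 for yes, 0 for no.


Check if "cae" is a subsequence of "accaaeedbd"
Greedy scan:
  Position 0 ('a'): no match needed
  Position 1 ('c'): matches sub[0] = 'c'
  Position 2 ('c'): no match needed
  Position 3 ('a'): matches sub[1] = 'a'
  Position 4 ('a'): no match needed
  Position 5 ('e'): matches sub[2] = 'e'
  Position 6 ('e'): no match needed
  Position 7 ('d'): no match needed
  Position 8 ('b'): no match needed
  Position 9 ('d'): no match needed
All 3 characters matched => is a subsequence

1


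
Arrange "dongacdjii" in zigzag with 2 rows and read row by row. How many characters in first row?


Zigzag "dongacdjii" into 2 rows:
Placing characters:
  'd' => row 0
  'o' => row 1
  'n' => row 0
  'g' => row 1
  'a' => row 0
  'c' => row 1
  'd' => row 0
  'j' => row 1
  'i' => row 0
  'i' => row 1
Rows:
  Row 0: "dnadi"
  Row 1: "ogcji"
First row length: 5

5


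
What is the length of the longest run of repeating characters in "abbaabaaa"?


Input: "abbaabaaa"
Scanning for longest run:
  Position 1 ('b'): new char, reset run to 1
  Position 2 ('b'): continues run of 'b', length=2
  Position 3 ('a'): new char, reset run to 1
  Position 4 ('a'): continues run of 'a', length=2
  Position 5 ('b'): new char, reset run to 1
  Position 6 ('a'): new char, reset run to 1
  Position 7 ('a'): continues run of 'a', length=2
  Position 8 ('a'): continues run of 'a', length=3
Longest run: 'a' with length 3

3


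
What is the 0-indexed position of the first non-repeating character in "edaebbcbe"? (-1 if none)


Input: edaebbcbe
Character frequencies:
  'a': 1
  'b': 3
  'c': 1
  'd': 1
  'e': 3
Scanning left to right for freq == 1:
  Position 0 ('e'): freq=3, skip
  Position 1 ('d'): unique! => answer = 1

1


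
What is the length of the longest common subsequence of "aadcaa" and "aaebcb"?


LCS of "aadcaa" and "aaebcb"
DP table:
           a    a    e    b    c    b
      0    0    0    0    0    0    0
  a   0    1    1    1    1    1    1
  a   0    1    2    2    2    2    2
  d   0    1    2    2    2    2    2
  c   0    1    2    2    2    3    3
  a   0    1    2    2    2    3    3
  a   0    1    2    2    2    3    3
LCS length = dp[6][6] = 3

3


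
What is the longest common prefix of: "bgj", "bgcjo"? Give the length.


Words: bgj, bgcjo
  Position 0: all 'b' => match
  Position 1: all 'g' => match
  Position 2: ('j', 'c') => mismatch, stop
LCP = "bg" (length 2)

2


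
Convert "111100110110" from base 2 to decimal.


Input: "111100110110" in base 2
Positional expansion:
  Digit '1' (value 1) x 2^11 = 2048
  Digit '1' (value 1) x 2^10 = 1024
  Digit '1' (value 1) x 2^9 = 512
  Digit '1' (value 1) x 2^8 = 256
  Digit '0' (value 0) x 2^7 = 0
  Digit '0' (value 0) x 2^6 = 0
  Digit '1' (value 1) x 2^5 = 32
  Digit '1' (value 1) x 2^4 = 16
  Digit '0' (value 0) x 2^3 = 0
  Digit '1' (value 1) x 2^2 = 4
  Digit '1' (value 1) x 2^1 = 2
  Digit '0' (value 0) x 2^0 = 0
Sum = 3894

3894


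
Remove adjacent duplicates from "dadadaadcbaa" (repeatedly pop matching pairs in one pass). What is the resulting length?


Input: dadadaadcbaa
Stack-based adjacent duplicate removal:
  Read 'd': push. Stack: d
  Read 'a': push. Stack: da
  Read 'd': push. Stack: dad
  Read 'a': push. Stack: dada
  Read 'd': push. Stack: dadad
  Read 'a': push. Stack: dadada
  Read 'a': matches stack top 'a' => pop. Stack: dadad
  Read 'd': matches stack top 'd' => pop. Stack: dada
  Read 'c': push. Stack: dadac
  Read 'b': push. Stack: dadacb
  Read 'a': push. Stack: dadacba
  Read 'a': matches stack top 'a' => pop. Stack: dadacb
Final stack: "dadacb" (length 6)

6


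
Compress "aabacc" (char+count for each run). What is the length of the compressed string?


Input: aabacc
Runs:
  'a' x 2 => "a2"
  'b' x 1 => "b1"
  'a' x 1 => "a1"
  'c' x 2 => "c2"
Compressed: "a2b1a1c2"
Compressed length: 8

8


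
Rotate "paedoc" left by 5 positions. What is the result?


Input: "paedoc", rotate left by 5
First 5 characters: "paedo"
Remaining characters: "c"
Concatenate remaining + first: "c" + "paedo" = "cpaedo"

cpaedo


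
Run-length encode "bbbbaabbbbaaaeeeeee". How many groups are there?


Input: bbbbaabbbbaaaeeeeee
Scanning for consecutive runs:
  Group 1: 'b' x 4 (positions 0-3)
  Group 2: 'a' x 2 (positions 4-5)
  Group 3: 'b' x 4 (positions 6-9)
  Group 4: 'a' x 3 (positions 10-12)
  Group 5: 'e' x 6 (positions 13-18)
Total groups: 5

5


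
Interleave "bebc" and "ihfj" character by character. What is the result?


Interleaving "bebc" and "ihfj":
  Position 0: 'b' from first, 'i' from second => "bi"
  Position 1: 'e' from first, 'h' from second => "eh"
  Position 2: 'b' from first, 'f' from second => "bf"
  Position 3: 'c' from first, 'j' from second => "cj"
Result: biehbfcj

biehbfcj


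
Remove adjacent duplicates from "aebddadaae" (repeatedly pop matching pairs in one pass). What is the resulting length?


Input: aebddadaae
Stack-based adjacent duplicate removal:
  Read 'a': push. Stack: a
  Read 'e': push. Stack: ae
  Read 'b': push. Stack: aeb
  Read 'd': push. Stack: aebd
  Read 'd': matches stack top 'd' => pop. Stack: aeb
  Read 'a': push. Stack: aeba
  Read 'd': push. Stack: aebad
  Read 'a': push. Stack: aebada
  Read 'a': matches stack top 'a' => pop. Stack: aebad
  Read 'e': push. Stack: aebade
Final stack: "aebade" (length 6)

6


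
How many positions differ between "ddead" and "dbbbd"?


Comparing "ddead" and "dbbbd" position by position:
  Position 0: 'd' vs 'd' => same
  Position 1: 'd' vs 'b' => DIFFER
  Position 2: 'e' vs 'b' => DIFFER
  Position 3: 'a' vs 'b' => DIFFER
  Position 4: 'd' vs 'd' => same
Positions that differ: 3

3


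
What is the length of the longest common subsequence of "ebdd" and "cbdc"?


LCS of "ebdd" and "cbdc"
DP table:
           c    b    d    c
      0    0    0    0    0
  e   0    0    0    0    0
  b   0    0    1    1    1
  d   0    0    1    2    2
  d   0    0    1    2    2
LCS length = dp[4][4] = 2

2


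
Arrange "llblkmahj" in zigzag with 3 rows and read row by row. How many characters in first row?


Zigzag "llblkmahj" into 3 rows:
Placing characters:
  'l' => row 0
  'l' => row 1
  'b' => row 2
  'l' => row 1
  'k' => row 0
  'm' => row 1
  'a' => row 2
  'h' => row 1
  'j' => row 0
Rows:
  Row 0: "lkj"
  Row 1: "llmh"
  Row 2: "ba"
First row length: 3

3


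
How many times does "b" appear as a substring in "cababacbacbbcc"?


Searching for "b" in "cababacbacbbcc"
Scanning each position:
  Position 0: "c" => no
  Position 1: "a" => no
  Position 2: "b" => MATCH
  Position 3: "a" => no
  Position 4: "b" => MATCH
  Position 5: "a" => no
  Position 6: "c" => no
  Position 7: "b" => MATCH
  Position 8: "a" => no
  Position 9: "c" => no
  Position 10: "b" => MATCH
  Position 11: "b" => MATCH
  Position 12: "c" => no
  Position 13: "c" => no
Total occurrences: 5

5


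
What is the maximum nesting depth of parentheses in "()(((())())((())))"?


Input: "()(((())())((())))"
Tracking depth:
  Position 0 '(': depth becomes 1
  Position 1 ')': depth becomes 0
  Position 2 '(': depth becomes 1
  Position 3 '(': depth becomes 2
  Position 4 '(': depth becomes 3
  Position 5 '(': depth becomes 4
  Position 6 ')': depth becomes 3
  Position 7 ')': depth becomes 2
  Position 8 '(': depth becomes 3
  Position 9 ')': depth becomes 2
  Position 10 ')': depth becomes 1
  Position 11 '(': depth becomes 2
  Position 12 '(': depth becomes 3
  Position 13 '(': depth becomes 4
  Position 14 ')': depth becomes 3
  Position 15 ')': depth becomes 2
  Position 16 ')': depth becomes 1
  Position 17 ')': depth becomes 0
Maximum depth reached: 4

4


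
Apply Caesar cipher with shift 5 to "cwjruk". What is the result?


Caesar cipher: shift "cwjruk" by 5
  'c' (pos 2) + 5 = pos 7 = 'h'
  'w' (pos 22) + 5 = pos 1 = 'b'
  'j' (pos 9) + 5 = pos 14 = 'o'
  'r' (pos 17) + 5 = pos 22 = 'w'
  'u' (pos 20) + 5 = pos 25 = 'z'
  'k' (pos 10) + 5 = pos 15 = 'p'
Result: hbowzp

hbowzp


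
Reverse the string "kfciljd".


Input: kfciljd
Reading characters right to left:
  Position 6: 'd'
  Position 5: 'j'
  Position 4: 'l'
  Position 3: 'i'
  Position 2: 'c'
  Position 1: 'f'
  Position 0: 'k'
Reversed: djlicfk

djlicfk


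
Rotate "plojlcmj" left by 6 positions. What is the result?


Input: "plojlcmj", rotate left by 6
First 6 characters: "plojlc"
Remaining characters: "mj"
Concatenate remaining + first: "mj" + "plojlc" = "mjplojlc"

mjplojlc


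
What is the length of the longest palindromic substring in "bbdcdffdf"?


Input: "bbdcdffdf"
Checking substrings for palindromes:
  [4:8] "dffd" (len 4) => palindrome
  [2:5] "dcd" (len 3) => palindrome
  [6:9] "fdf" (len 3) => palindrome
  [0:2] "bb" (len 2) => palindrome
  [5:7] "ff" (len 2) => palindrome
Longest palindromic substring: "dffd" with length 4

4


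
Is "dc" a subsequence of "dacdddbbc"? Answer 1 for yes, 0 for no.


Check if "dc" is a subsequence of "dacdddbbc"
Greedy scan:
  Position 0 ('d'): matches sub[0] = 'd'
  Position 1 ('a'): no match needed
  Position 2 ('c'): matches sub[1] = 'c'
  Position 3 ('d'): no match needed
  Position 4 ('d'): no match needed
  Position 5 ('d'): no match needed
  Position 6 ('b'): no match needed
  Position 7 ('b'): no match needed
  Position 8 ('c'): no match needed
All 2 characters matched => is a subsequence

1


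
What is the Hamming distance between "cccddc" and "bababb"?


Comparing "cccddc" and "bababb" position by position:
  Position 0: 'c' vs 'b' => differ
  Position 1: 'c' vs 'a' => differ
  Position 2: 'c' vs 'b' => differ
  Position 3: 'd' vs 'a' => differ
  Position 4: 'd' vs 'b' => differ
  Position 5: 'c' vs 'b' => differ
Total differences (Hamming distance): 6

6


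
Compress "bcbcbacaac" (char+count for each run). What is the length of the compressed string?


Input: bcbcbacaac
Runs:
  'b' x 1 => "b1"
  'c' x 1 => "c1"
  'b' x 1 => "b1"
  'c' x 1 => "c1"
  'b' x 1 => "b1"
  'a' x 1 => "a1"
  'c' x 1 => "c1"
  'a' x 2 => "a2"
  'c' x 1 => "c1"
Compressed: "b1c1b1c1b1a1c1a2c1"
Compressed length: 18

18


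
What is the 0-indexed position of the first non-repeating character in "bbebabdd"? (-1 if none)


Input: bbebabdd
Character frequencies:
  'a': 1
  'b': 4
  'd': 2
  'e': 1
Scanning left to right for freq == 1:
  Position 0 ('b'): freq=4, skip
  Position 1 ('b'): freq=4, skip
  Position 2 ('e'): unique! => answer = 2

2


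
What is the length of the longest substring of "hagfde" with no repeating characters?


Input: "hagfde"
Sliding window (track last position of each char):
  Position 0 ('h'): window [0,0] length 1 -- new best
  Position 1 ('a'): window [0,1] length 2 -- new best
  Position 2 ('g'): window [0,2] length 3 -- new best
  Position 3 ('f'): window [0,3] length 4 -- new best
  Position 4 ('d'): window [0,4] length 5 -- new best
  Position 5 ('e'): window [0,5] length 6 -- new best
Longest substring with no repeats: "hagfde" with length 6

6


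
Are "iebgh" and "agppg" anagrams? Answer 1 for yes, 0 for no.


Strings: "iebgh", "agppg"
Sorted first:  beghi
Sorted second: aggpp
Differ at position 0: 'b' vs 'a' => not anagrams

0


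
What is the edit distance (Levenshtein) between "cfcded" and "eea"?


Computing edit distance: "cfcded" -> "eea"
DP table:
           e    e    a
      0    1    2    3
  c   1    1    2    3
  f   2    2    2    3
  c   3    3    3    3
  d   4    4    4    4
  e   5    4    4    5
  d   6    5    5    5
Edit distance = dp[6][3] = 5

5


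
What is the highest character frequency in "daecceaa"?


Input: daecceaa
Character counts:
  'a': 3
  'c': 2
  'd': 1
  'e': 2
Maximum frequency: 3

3


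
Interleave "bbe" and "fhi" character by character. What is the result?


Interleaving "bbe" and "fhi":
  Position 0: 'b' from first, 'f' from second => "bf"
  Position 1: 'b' from first, 'h' from second => "bh"
  Position 2: 'e' from first, 'i' from second => "ei"
Result: bfbhei

bfbhei


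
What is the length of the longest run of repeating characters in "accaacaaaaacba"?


Input: "accaacaaaaacba"
Scanning for longest run:
  Position 1 ('c'): new char, reset run to 1
  Position 2 ('c'): continues run of 'c', length=2
  Position 3 ('a'): new char, reset run to 1
  Position 4 ('a'): continues run of 'a', length=2
  Position 5 ('c'): new char, reset run to 1
  Position 6 ('a'): new char, reset run to 1
  Position 7 ('a'): continues run of 'a', length=2
  Position 8 ('a'): continues run of 'a', length=3
  Position 9 ('a'): continues run of 'a', length=4
  Position 10 ('a'): continues run of 'a', length=5
  Position 11 ('c'): new char, reset run to 1
  Position 12 ('b'): new char, reset run to 1
  Position 13 ('a'): new char, reset run to 1
Longest run: 'a' with length 5

5


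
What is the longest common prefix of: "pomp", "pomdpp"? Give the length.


Words: pomp, pomdpp
  Position 0: all 'p' => match
  Position 1: all 'o' => match
  Position 2: all 'm' => match
  Position 3: ('p', 'd') => mismatch, stop
LCP = "pom" (length 3)

3


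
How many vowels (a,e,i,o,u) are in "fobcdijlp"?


Input: fobcdijlp
Checking each character:
  'f' at position 0: consonant
  'o' at position 1: vowel (running total: 1)
  'b' at position 2: consonant
  'c' at position 3: consonant
  'd' at position 4: consonant
  'i' at position 5: vowel (running total: 2)
  'j' at position 6: consonant
  'l' at position 7: consonant
  'p' at position 8: consonant
Total vowels: 2

2


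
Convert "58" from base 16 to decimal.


Input: "58" in base 16
Positional expansion:
  Digit '5' (value 5) x 16^1 = 80
  Digit '8' (value 8) x 16^0 = 8
Sum = 88

88


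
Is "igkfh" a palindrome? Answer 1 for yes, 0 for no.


Input: igkfh
Reversed: hfkgi
  Compare pos 0 ('i') with pos 4 ('h'): MISMATCH
  Compare pos 1 ('g') with pos 3 ('f'): MISMATCH
Result: not a palindrome

0


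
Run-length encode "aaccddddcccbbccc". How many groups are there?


Input: aaccddddcccbbccc
Scanning for consecutive runs:
  Group 1: 'a' x 2 (positions 0-1)
  Group 2: 'c' x 2 (positions 2-3)
  Group 3: 'd' x 4 (positions 4-7)
  Group 4: 'c' x 3 (positions 8-10)
  Group 5: 'b' x 2 (positions 11-12)
  Group 6: 'c' x 3 (positions 13-15)
Total groups: 6

6


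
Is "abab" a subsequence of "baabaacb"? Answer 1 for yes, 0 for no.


Check if "abab" is a subsequence of "baabaacb"
Greedy scan:
  Position 0 ('b'): no match needed
  Position 1 ('a'): matches sub[0] = 'a'
  Position 2 ('a'): no match needed
  Position 3 ('b'): matches sub[1] = 'b'
  Position 4 ('a'): matches sub[2] = 'a'
  Position 5 ('a'): no match needed
  Position 6 ('c'): no match needed
  Position 7 ('b'): matches sub[3] = 'b'
All 4 characters matched => is a subsequence

1


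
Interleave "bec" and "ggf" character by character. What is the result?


Interleaving "bec" and "ggf":
  Position 0: 'b' from first, 'g' from second => "bg"
  Position 1: 'e' from first, 'g' from second => "eg"
  Position 2: 'c' from first, 'f' from second => "cf"
Result: bgegcf

bgegcf


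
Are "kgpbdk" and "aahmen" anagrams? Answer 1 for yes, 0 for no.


Strings: "kgpbdk", "aahmen"
Sorted first:  bdgkkp
Sorted second: aaehmn
Differ at position 0: 'b' vs 'a' => not anagrams

0


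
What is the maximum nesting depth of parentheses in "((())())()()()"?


Input: "((())())()()()"
Tracking depth:
  Position 0 '(': depth becomes 1
  Position 1 '(': depth becomes 2
  Position 2 '(': depth becomes 3
  Position 3 ')': depth becomes 2
  Position 4 ')': depth becomes 1
  Position 5 '(': depth becomes 2
  Position 6 ')': depth becomes 1
  Position 7 ')': depth becomes 0
  Position 8 '(': depth becomes 1
  Position 9 ')': depth becomes 0
  Position 10 '(': depth becomes 1
  Position 11 ')': depth becomes 0
  Position 12 '(': depth becomes 1
  Position 13 ')': depth becomes 0
Maximum depth reached: 3

3


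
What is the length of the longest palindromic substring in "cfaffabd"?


Input: "cfaffabd"
Checking substrings for palindromes:
  [2:6] "affa" (len 4) => palindrome
  [1:4] "faf" (len 3) => palindrome
  [3:5] "ff" (len 2) => palindrome
Longest palindromic substring: "affa" with length 4

4


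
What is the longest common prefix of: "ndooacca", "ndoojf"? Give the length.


Words: ndooacca, ndoojf
  Position 0: all 'n' => match
  Position 1: all 'd' => match
  Position 2: all 'o' => match
  Position 3: all 'o' => match
  Position 4: ('a', 'j') => mismatch, stop
LCP = "ndoo" (length 4)

4


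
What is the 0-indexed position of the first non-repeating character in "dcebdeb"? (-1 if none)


Input: dcebdeb
Character frequencies:
  'b': 2
  'c': 1
  'd': 2
  'e': 2
Scanning left to right for freq == 1:
  Position 0 ('d'): freq=2, skip
  Position 1 ('c'): unique! => answer = 1

1


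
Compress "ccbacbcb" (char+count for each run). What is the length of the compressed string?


Input: ccbacbcb
Runs:
  'c' x 2 => "c2"
  'b' x 1 => "b1"
  'a' x 1 => "a1"
  'c' x 1 => "c1"
  'b' x 1 => "b1"
  'c' x 1 => "c1"
  'b' x 1 => "b1"
Compressed: "c2b1a1c1b1c1b1"
Compressed length: 14

14


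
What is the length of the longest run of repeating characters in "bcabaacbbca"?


Input: "bcabaacbbca"
Scanning for longest run:
  Position 1 ('c'): new char, reset run to 1
  Position 2 ('a'): new char, reset run to 1
  Position 3 ('b'): new char, reset run to 1
  Position 4 ('a'): new char, reset run to 1
  Position 5 ('a'): continues run of 'a', length=2
  Position 6 ('c'): new char, reset run to 1
  Position 7 ('b'): new char, reset run to 1
  Position 8 ('b'): continues run of 'b', length=2
  Position 9 ('c'): new char, reset run to 1
  Position 10 ('a'): new char, reset run to 1
Longest run: 'a' with length 2

2


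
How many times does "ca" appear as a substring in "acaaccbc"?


Searching for "ca" in "acaaccbc"
Scanning each position:
  Position 0: "ac" => no
  Position 1: "ca" => MATCH
  Position 2: "aa" => no
  Position 3: "ac" => no
  Position 4: "cc" => no
  Position 5: "cb" => no
  Position 6: "bc" => no
Total occurrences: 1

1


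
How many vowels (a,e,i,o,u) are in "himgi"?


Input: himgi
Checking each character:
  'h' at position 0: consonant
  'i' at position 1: vowel (running total: 1)
  'm' at position 2: consonant
  'g' at position 3: consonant
  'i' at position 4: vowel (running total: 2)
Total vowels: 2

2


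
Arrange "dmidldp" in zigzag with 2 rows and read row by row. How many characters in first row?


Zigzag "dmidldp" into 2 rows:
Placing characters:
  'd' => row 0
  'm' => row 1
  'i' => row 0
  'd' => row 1
  'l' => row 0
  'd' => row 1
  'p' => row 0
Rows:
  Row 0: "dilp"
  Row 1: "mdd"
First row length: 4

4


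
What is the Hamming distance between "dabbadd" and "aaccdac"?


Comparing "dabbadd" and "aaccdac" position by position:
  Position 0: 'd' vs 'a' => differ
  Position 1: 'a' vs 'a' => same
  Position 2: 'b' vs 'c' => differ
  Position 3: 'b' vs 'c' => differ
  Position 4: 'a' vs 'd' => differ
  Position 5: 'd' vs 'a' => differ
  Position 6: 'd' vs 'c' => differ
Total differences (Hamming distance): 6

6


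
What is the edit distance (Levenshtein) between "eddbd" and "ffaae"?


Computing edit distance: "eddbd" -> "ffaae"
DP table:
           f    f    a    a    e
      0    1    2    3    4    5
  e   1    1    2    3    4    4
  d   2    2    2    3    4    5
  d   3    3    3    3    4    5
  b   4    4    4    4    4    5
  d   5    5    5    5    5    5
Edit distance = dp[5][5] = 5

5


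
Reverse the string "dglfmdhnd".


Input: dglfmdhnd
Reading characters right to left:
  Position 8: 'd'
  Position 7: 'n'
  Position 6: 'h'
  Position 5: 'd'
  Position 4: 'm'
  Position 3: 'f'
  Position 2: 'l'
  Position 1: 'g'
  Position 0: 'd'
Reversed: dnhdmflgd

dnhdmflgd


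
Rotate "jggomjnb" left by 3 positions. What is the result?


Input: "jggomjnb", rotate left by 3
First 3 characters: "jgg"
Remaining characters: "omjnb"
Concatenate remaining + first: "omjnb" + "jgg" = "omjnbjgg"

omjnbjgg
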